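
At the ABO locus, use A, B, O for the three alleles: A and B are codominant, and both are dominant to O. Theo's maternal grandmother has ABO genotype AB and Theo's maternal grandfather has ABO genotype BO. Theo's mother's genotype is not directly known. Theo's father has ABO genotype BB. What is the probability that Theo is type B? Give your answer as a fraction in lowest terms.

3/4

Theo's mother's ABO genotype from AB × BO: 1/4 AB, 1/4 AO, 1/4 BB, 1/4 BO.
Crossing each possibility with the father BB and summing P(type B): 1/4·1/2 + 1/4·1/2 + 1/4·1 + 1/4·1 = 3/4.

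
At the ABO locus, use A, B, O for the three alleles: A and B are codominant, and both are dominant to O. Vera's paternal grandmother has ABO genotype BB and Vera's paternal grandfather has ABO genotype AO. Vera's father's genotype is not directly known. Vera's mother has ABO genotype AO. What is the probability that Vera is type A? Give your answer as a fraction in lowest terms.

Vera's father's ABO genotype from BB × AO: 1/2 AB, 1/2 BO.
Crossing each possibility with the mother AO and summing P(type A): 1/2·1/2 + 1/2·1/4 = 3/8.

3/8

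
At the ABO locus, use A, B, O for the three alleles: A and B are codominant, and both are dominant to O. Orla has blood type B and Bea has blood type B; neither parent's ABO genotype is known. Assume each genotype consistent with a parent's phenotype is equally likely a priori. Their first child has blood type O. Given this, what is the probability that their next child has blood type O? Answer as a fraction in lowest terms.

1/4

Possible genotypes: Orla ∈ {BB, BO}; Bea ∈ {BB, BO}.
Weight each parental genotype pair by prior × P(type-O child):
  BO × BO: posterior weight 1; P(next child type O) = 1/4.
Weighted sum = 1/4.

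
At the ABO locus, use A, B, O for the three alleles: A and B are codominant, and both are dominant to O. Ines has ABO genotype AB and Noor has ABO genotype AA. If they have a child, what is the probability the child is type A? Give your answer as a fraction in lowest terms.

1/2

ABO cross AB × AA → offspring phenotypes: 1/2 A, 1/2 AB.
So P(type A) = 1/2.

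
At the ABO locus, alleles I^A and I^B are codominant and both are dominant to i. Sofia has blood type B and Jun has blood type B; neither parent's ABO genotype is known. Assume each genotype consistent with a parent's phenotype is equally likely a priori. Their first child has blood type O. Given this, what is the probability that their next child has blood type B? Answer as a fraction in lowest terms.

Possible genotypes: Sofia ∈ {I^B I^B, I^B i}; Jun ∈ {I^B I^B, I^B i}.
Weight each parental genotype pair by prior × P(type-O child):
  I^B i × I^B i: posterior weight 1; P(next child type B) = 3/4.
Weighted sum = 3/4.

3/4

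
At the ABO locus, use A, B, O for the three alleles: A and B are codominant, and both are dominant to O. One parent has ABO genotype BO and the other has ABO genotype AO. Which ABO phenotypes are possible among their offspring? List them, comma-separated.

Gametes from BO × AO give offspring ABO genotypes AB, AO, BO, OO, i.e. phenotypes O, A, B, AB.

O, A, B, AB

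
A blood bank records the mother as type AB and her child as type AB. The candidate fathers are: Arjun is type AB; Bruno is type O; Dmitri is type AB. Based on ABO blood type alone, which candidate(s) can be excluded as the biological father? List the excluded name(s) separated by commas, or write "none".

Bruno

A candidate is excluded only if no genotype consistent with his phenotype could produce a type AB child with a type AB mother.
Bruno (type O): no genotype consistent with that phenotype can produce a type-AB child with a type-AB mother.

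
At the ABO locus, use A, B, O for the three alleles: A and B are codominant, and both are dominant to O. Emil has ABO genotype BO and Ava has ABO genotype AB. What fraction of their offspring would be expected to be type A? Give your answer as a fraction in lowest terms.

ABO cross BO × AB → offspring phenotypes: 1/4 A, 1/2 B, 1/4 AB.
So P(type A) = 1/4.

1/4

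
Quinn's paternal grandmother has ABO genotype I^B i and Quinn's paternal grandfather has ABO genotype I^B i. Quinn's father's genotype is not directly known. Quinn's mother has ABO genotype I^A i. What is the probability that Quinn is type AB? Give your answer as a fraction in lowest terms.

Quinn's father's ABO genotype from I^B i × I^B i: 1/4 I^B I^B, 1/2 I^B i, 1/4 i i.
Crossing each possibility with the mother I^A i and summing P(type AB): 1/4·1/2 + 1/2·1/4 + 1/4·0 = 1/4.

1/4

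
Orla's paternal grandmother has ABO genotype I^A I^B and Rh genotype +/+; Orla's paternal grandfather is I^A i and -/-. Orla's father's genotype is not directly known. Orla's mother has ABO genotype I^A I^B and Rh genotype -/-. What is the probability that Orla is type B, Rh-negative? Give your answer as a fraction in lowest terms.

1/8

Orla's father's ABO genotype from I^A I^B × I^A i: 1/4 I^A I^A, 1/4 I^A I^B, 1/4 I^A i, 1/4 I^B i.
Crossing each possibility with the mother I^A I^B and summing P(type B): 1/4·0 + 1/4·1/4 + 1/4·1/4 + 1/4·1/2 = 1/4.
Similarly for Rh via the father's Rh distribution: P(Rh-) = 1/2.
Independent loci: 1/4 × 1/2 = 1/8.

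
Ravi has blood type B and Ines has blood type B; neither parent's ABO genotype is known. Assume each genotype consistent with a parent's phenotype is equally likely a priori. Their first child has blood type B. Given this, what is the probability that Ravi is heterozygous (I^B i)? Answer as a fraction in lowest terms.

7/15

Possible genotypes: Ravi ∈ {I^B I^B, I^B i}; Ines ∈ {I^B I^B, I^B i}.
Weight each parental genotype pair by prior × P(type-B child):
  I^B I^B × I^B I^B: posterior weight 4/15.
  I^B I^B × I^B i: posterior weight 4/15.
  I^B i × I^B I^B: posterior weight 4/15.
  I^B i × I^B i: posterior weight 1/5.
Sum the posterior weight over pairs where Ravi is I^B i: 7/15.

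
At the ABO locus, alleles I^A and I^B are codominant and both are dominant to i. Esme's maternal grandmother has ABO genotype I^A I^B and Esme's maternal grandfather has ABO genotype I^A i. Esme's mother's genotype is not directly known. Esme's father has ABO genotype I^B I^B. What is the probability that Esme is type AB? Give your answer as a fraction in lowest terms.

1/2

Esme's mother's ABO genotype from I^A I^B × I^A i: 1/4 I^A I^A, 1/4 I^A I^B, 1/4 I^A i, 1/4 I^B i.
Crossing each possibility with the father I^B I^B and summing P(type AB): 1/4·1 + 1/4·1/2 + 1/4·1/2 + 1/4·0 = 1/2.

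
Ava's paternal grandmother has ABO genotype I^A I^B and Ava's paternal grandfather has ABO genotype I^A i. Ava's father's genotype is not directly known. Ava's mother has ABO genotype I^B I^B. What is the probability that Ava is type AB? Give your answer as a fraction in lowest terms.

1/2

Ava's father's ABO genotype from I^A I^B × I^A i: 1/4 I^A I^A, 1/4 I^A I^B, 1/4 I^A i, 1/4 I^B i.
Crossing each possibility with the mother I^B I^B and summing P(type AB): 1/4·1 + 1/4·1/2 + 1/4·1/2 + 1/4·0 = 1/2.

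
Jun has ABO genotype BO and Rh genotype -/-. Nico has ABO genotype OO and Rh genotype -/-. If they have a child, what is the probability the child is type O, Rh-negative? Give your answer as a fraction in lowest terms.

1/2

ABO cross BO × OO → offspring phenotypes: 1/2 O, 1/2 B.
Rh cross -/- × -/- → 1 Rh-.
Independent loci: P(type O, Rh-negative) = 1/2 × 1 = 1/2.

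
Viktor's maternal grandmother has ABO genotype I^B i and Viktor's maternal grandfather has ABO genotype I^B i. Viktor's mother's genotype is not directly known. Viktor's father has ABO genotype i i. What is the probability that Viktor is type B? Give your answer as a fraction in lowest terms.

1/2

Viktor's mother's ABO genotype from I^B i × I^B i: 1/4 I^B I^B, 1/2 I^B i, 1/4 i i.
Crossing each possibility with the father i i and summing P(type B): 1/4·1 + 1/2·1/2 + 1/4·0 = 1/2.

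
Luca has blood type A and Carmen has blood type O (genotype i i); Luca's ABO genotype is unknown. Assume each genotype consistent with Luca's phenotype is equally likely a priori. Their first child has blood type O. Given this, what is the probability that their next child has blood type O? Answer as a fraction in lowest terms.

Possible genotypes: Luca ∈ {I^A I^A, I^A i}; Carmen ∈ {i i}.
Weight each parental genotype pair by prior × P(type-O child):
  I^A i × i i: posterior weight 1; P(next child type O) = 1/2.
Weighted sum = 1/2.

1/2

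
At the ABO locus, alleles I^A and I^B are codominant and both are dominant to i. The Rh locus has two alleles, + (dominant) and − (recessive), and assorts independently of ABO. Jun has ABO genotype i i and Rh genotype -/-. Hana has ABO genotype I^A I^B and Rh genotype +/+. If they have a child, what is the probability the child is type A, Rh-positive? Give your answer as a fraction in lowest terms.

1/2

ABO cross i i × I^A I^B → offspring phenotypes: 1/2 A, 1/2 B.
Rh cross -/- × +/+ → 1 Rh+.
Independent loci: P(type A, Rh-positive) = 1/2 × 1 = 1/2.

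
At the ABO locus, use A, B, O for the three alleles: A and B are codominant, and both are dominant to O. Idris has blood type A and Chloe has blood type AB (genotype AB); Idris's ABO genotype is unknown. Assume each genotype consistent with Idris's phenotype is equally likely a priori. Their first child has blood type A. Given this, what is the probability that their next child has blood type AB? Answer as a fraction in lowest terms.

3/8

Possible genotypes: Idris ∈ {AA, AO}; Chloe ∈ {AB}.
Weight each parental genotype pair by prior × P(type-A child):
  AA × AB: posterior weight 1/2; P(next child type AB) = 1/2.
  AO × AB: posterior weight 1/2; P(next child type AB) = 1/4.
Weighted sum = 3/8.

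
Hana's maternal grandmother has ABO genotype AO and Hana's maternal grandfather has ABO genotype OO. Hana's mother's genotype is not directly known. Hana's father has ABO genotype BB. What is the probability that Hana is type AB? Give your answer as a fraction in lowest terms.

Hana's mother's ABO genotype from AO × OO: 1/2 AO, 1/2 OO.
Crossing each possibility with the father BB and summing P(type AB): 1/2·1/2 + 1/2·0 = 1/4.

1/4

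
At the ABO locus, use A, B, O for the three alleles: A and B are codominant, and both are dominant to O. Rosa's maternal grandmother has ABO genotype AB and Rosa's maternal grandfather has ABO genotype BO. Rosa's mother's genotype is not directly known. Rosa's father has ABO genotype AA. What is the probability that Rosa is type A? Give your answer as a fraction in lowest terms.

1/2

Rosa's mother's ABO genotype from AB × BO: 1/4 AB, 1/4 AO, 1/4 BB, 1/4 BO.
Crossing each possibility with the father AA and summing P(type A): 1/4·1/2 + 1/4·1 + 1/4·0 + 1/4·1/2 = 1/2.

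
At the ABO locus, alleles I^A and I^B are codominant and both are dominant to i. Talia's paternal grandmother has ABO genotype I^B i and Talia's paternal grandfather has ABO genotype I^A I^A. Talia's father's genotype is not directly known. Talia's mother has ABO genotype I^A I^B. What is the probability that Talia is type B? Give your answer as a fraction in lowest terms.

1/4

Talia's father's ABO genotype from I^B i × I^A I^A: 1/2 I^A I^B, 1/2 I^A i.
Crossing each possibility with the mother I^A I^B and summing P(type B): 1/2·1/4 + 1/2·1/4 = 1/4.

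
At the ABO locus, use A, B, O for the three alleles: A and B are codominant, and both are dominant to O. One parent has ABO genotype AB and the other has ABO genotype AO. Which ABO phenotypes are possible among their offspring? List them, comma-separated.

A, B, AB

Gametes from AB × AO give offspring ABO genotypes AA, AB, AO, BO, i.e. phenotypes A, B, AB.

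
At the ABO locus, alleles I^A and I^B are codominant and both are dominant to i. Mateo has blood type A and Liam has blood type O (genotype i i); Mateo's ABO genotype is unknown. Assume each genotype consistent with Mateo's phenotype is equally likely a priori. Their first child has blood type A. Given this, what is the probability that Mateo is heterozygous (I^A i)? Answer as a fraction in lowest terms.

Possible genotypes: Mateo ∈ {I^A I^A, I^A i}; Liam ∈ {i i}.
Weight each parental genotype pair by prior × P(type-A child):
  I^A I^A × i i: posterior weight 2/3.
  I^A i × i i: posterior weight 1/3.
Sum the posterior weight over pairs where Mateo is I^A i: 1/3.

1/3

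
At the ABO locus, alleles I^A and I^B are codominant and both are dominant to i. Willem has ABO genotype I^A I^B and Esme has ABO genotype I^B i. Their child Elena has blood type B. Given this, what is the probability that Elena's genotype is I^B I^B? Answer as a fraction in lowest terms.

1/2

Cross I^A I^B × I^B i → 1/4 I^A I^B, 1/4 I^A i, 1/4 I^B I^B, 1/4 I^B i.
Type-B genotypes among offspring: I^B I^B (1/4), I^B i (1/4); total 1/2.
P(I^B I^B | type B) = (1/4) / (1/2) = 1/2.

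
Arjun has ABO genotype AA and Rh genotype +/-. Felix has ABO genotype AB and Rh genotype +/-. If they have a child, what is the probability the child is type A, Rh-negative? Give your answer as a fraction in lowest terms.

1/8

ABO cross AA × AB → offspring phenotypes: 1/2 A, 1/2 AB.
Rh cross +/- × +/- → 3/4 Rh+, 1/4 Rh-.
Independent loci: P(type A, Rh-negative) = 1/2 × 1/4 = 1/8.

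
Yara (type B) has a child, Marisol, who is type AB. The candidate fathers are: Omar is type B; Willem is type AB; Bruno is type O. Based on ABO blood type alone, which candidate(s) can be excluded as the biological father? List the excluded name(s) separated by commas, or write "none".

Omar, Bruno

A candidate is excluded only if no genotype consistent with his phenotype could produce a type AB child with a type B mother.
Omar (type B): no genotype consistent with that phenotype can produce a type-AB child with a type-B mother.
Bruno (type O): no genotype consistent with that phenotype can produce a type-AB child with a type-B mother.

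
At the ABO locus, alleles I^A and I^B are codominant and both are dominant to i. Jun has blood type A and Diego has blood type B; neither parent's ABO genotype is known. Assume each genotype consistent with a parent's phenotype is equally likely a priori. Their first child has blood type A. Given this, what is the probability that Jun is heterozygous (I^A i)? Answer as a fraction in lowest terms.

1/3

Possible genotypes: Jun ∈ {I^A I^A, I^A i}; Diego ∈ {I^B I^B, I^B i}.
Weight each parental genotype pair by prior × P(type-A child):
  I^A I^A × I^B i: posterior weight 2/3.
  I^A i × I^B i: posterior weight 1/3.
Sum the posterior weight over pairs where Jun is I^A i: 1/3.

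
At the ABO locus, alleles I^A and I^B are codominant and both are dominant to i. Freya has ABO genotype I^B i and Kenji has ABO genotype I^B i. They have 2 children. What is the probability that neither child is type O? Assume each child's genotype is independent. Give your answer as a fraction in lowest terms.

ABO cross I^B i × I^B i → 1/4 O, 3/4 B.
So P(type O) = 1/4 per child.
P(not type O) = 3/4 for one child; (3/4)^2 = 9/16.

9/16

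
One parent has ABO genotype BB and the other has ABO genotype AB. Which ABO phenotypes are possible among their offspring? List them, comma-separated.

Gametes from BB × AB give offspring ABO genotypes AB, BB, i.e. phenotypes B, AB.

B, AB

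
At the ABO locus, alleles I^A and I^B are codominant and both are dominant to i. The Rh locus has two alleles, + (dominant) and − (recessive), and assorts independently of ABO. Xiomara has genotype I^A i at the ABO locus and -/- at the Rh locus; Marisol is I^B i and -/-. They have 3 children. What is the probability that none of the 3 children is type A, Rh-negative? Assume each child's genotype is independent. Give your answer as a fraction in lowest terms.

ABO cross I^A i × I^B i → 1/4 O, 1/4 A, 1/4 B, 1/4 AB.
Rh cross -/- × -/- → 1 Rh-; so P(type A, Rh-negative) = 1/4 × 1 = 1/4 per child.
P(not type A, Rh-negative) = 3/4 for one child; (3/4)^3 = 27/64.

27/64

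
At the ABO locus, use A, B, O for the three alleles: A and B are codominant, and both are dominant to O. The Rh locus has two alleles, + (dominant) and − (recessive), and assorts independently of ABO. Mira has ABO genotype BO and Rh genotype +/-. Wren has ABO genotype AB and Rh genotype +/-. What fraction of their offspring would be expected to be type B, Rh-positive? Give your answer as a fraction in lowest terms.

3/8

ABO cross BO × AB → offspring phenotypes: 1/4 A, 1/2 B, 1/4 AB.
Rh cross +/- × +/- → 3/4 Rh+, 1/4 Rh-.
Independent loci: P(type B, Rh-positive) = 1/2 × 3/4 = 3/8.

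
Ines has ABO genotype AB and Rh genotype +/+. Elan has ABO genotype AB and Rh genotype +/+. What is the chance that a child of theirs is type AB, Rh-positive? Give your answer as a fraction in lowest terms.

ABO cross AB × AB → offspring phenotypes: 1/4 A, 1/4 B, 1/2 AB.
Rh cross +/+ × +/+ → 1 Rh+.
Independent loci: P(type AB, Rh-positive) = 1/2 × 1 = 1/2.

1/2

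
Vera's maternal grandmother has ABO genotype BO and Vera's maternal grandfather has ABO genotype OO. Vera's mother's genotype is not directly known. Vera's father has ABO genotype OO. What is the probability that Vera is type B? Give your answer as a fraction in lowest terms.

1/4

Vera's mother's ABO genotype from BO × OO: 1/2 BO, 1/2 OO.
Crossing each possibility with the father OO and summing P(type B): 1/2·1/2 + 1/2·0 = 1/4.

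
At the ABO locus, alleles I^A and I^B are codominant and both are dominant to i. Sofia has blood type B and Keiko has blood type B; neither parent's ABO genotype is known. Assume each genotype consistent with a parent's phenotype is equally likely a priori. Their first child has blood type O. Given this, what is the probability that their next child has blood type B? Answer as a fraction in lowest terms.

3/4

Possible genotypes: Sofia ∈ {I^B I^B, I^B i}; Keiko ∈ {I^B I^B, I^B i}.
Weight each parental genotype pair by prior × P(type-O child):
  I^B i × I^B i: posterior weight 1; P(next child type B) = 3/4.
Weighted sum = 3/4.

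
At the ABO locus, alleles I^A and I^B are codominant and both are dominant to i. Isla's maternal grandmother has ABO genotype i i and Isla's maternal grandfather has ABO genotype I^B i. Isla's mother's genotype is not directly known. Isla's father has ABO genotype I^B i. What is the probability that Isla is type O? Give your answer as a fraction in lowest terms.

Isla's mother's ABO genotype from i i × I^B i: 1/2 I^B i, 1/2 i i.
Crossing each possibility with the father I^B i and summing P(type O): 1/2·1/4 + 1/2·1/2 = 3/8.

3/8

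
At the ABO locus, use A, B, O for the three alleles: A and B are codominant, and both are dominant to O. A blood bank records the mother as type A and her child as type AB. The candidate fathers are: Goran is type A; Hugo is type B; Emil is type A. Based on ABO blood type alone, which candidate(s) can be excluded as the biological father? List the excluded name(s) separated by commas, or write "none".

A candidate is excluded only if no genotype consistent with his phenotype could produce a type AB child with a type A mother.
Goran (type A): no genotype consistent with that phenotype can produce a type-AB child with a type-A mother.
Emil (type A): no genotype consistent with that phenotype can produce a type-AB child with a type-A mother.

Goran, Emil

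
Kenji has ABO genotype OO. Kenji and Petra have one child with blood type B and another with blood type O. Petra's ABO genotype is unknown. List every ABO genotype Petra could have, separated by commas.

BO

For each candidate genotype of Petra, check whether crossing it with OO can produce every observed child phenotype.
  AA → possible child types {A} ✗
  AB → possible child types {A, B} ✗
  AO → possible child types {O, A} ✗
  BB → possible child types {B} ✗
  BO → possible child types {O, B} ✓
  OO → possible child types {O} ✗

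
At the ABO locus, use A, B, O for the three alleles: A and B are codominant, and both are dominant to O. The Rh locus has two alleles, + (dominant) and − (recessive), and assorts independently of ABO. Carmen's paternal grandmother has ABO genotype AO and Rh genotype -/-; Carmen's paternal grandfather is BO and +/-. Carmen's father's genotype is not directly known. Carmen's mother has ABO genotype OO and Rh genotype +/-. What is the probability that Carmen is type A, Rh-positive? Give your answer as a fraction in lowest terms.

Carmen's father's ABO genotype from AO × BO: 1/4 AB, 1/4 AO, 1/4 BO, 1/4 OO.
Crossing each possibility with the mother OO and summing P(type A): 1/4·1/2 + 1/4·1/2 + 1/4·0 + 1/4·0 = 1/4.
Similarly for Rh via the father's Rh distribution: P(Rh+) = 5/8.
Independent loci: 1/4 × 5/8 = 5/32.

5/32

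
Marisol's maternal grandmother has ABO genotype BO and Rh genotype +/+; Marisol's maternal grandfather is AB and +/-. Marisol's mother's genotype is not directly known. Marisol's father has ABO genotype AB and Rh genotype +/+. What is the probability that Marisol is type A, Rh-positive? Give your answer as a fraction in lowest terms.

Marisol's mother's ABO genotype from BO × AB: 1/4 AB, 1/4 AO, 1/4 BB, 1/4 BO.
Crossing each possibility with the father AB and summing P(type A): 1/4·1/4 + 1/4·1/2 + 1/4·0 + 1/4·1/4 = 1/4.
Similarly for Rh via the mother's Rh distribution: P(Rh+) = 1.
Independent loci: 1/4 × 1 = 1/4.

1/4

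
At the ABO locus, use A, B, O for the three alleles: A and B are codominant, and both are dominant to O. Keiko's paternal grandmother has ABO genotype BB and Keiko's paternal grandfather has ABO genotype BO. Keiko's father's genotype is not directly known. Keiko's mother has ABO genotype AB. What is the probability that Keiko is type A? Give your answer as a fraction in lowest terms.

1/8

Keiko's father's ABO genotype from BB × BO: 1/2 BB, 1/2 BO.
Crossing each possibility with the mother AB and summing P(type A): 1/2·0 + 1/2·1/4 = 1/8.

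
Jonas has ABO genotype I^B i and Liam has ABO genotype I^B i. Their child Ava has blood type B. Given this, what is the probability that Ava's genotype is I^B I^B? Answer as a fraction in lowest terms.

1/3

Cross I^B i × I^B i → 1/4 I^B I^B, 1/2 I^B i, 1/4 i i.
Type-B genotypes among offspring: I^B I^B (1/4), I^B i (1/2); total 3/4.
P(I^B I^B | type B) = (1/4) / (3/4) = 1/3.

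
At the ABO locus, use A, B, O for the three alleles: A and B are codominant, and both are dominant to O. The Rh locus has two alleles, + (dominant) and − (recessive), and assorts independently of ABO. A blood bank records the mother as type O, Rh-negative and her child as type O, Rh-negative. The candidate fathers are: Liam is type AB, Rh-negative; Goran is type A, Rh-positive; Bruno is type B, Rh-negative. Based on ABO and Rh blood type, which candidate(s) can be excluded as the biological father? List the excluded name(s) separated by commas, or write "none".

A candidate is excluded only if no genotype consistent with his phenotype could produce a type O, Rh-negative child with a type O, Rh-negative mother.
Liam (type AB, Rh-): no genotype consistent with that phenotype can produce a type-O Rh- child with a type-O mother.

Liam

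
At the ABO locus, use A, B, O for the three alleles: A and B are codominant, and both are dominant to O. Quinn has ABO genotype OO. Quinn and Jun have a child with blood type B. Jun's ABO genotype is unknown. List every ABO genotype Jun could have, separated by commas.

AB, BB, BO

For each candidate genotype of Jun, check whether crossing it with OO can produce every observed child phenotype.
  AA → possible child types {A} ✗
  AB → possible child types {A, B} ✓
  AO → possible child types {O, A} ✗
  BB → possible child types {B} ✓
  BO → possible child types {O, B} ✓
  OO → possible child types {O} ✗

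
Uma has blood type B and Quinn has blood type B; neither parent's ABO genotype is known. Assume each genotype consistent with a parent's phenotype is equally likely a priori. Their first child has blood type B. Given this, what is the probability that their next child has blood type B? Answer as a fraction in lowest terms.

Possible genotypes: Uma ∈ {I^B I^B, I^B i}; Quinn ∈ {I^B I^B, I^B i}.
Weight each parental genotype pair by prior × P(type-B child):
  I^B I^B × I^B I^B: posterior weight 4/15; P(next child type B) = 1.
  I^B I^B × I^B i: posterior weight 4/15; P(next child type B) = 1.
  I^B i × I^B I^B: posterior weight 4/15; P(next child type B) = 1.
  I^B i × I^B i: posterior weight 1/5; P(next child type B) = 3/4.
Weighted sum = 19/20.

19/20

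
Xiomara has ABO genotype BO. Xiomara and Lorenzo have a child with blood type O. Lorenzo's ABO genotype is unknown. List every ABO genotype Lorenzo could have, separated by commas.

For each candidate genotype of Lorenzo, check whether crossing it with BO can produce every observed child phenotype.
  AA → possible child types {A, AB} ✗
  AB → possible child types {A, B, AB} ✗
  AO → possible child types {O, A, B, AB} ✓
  BB → possible child types {B} ✗
  BO → possible child types {O, B} ✓
  OO → possible child types {O, B} ✓

AO, BO, OO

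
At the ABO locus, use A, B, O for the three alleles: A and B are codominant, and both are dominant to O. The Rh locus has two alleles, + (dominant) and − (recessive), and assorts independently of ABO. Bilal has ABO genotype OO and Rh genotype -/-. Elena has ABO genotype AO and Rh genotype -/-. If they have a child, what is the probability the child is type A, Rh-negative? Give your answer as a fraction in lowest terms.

1/2

ABO cross OO × AO → offspring phenotypes: 1/2 O, 1/2 A.
Rh cross -/- × -/- → 1 Rh-.
Independent loci: P(type A, Rh-negative) = 1/2 × 1 = 1/2.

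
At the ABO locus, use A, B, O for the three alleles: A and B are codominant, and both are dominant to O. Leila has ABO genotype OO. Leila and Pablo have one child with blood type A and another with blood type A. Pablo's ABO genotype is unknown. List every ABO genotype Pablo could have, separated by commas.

AA, AB, AO

For each candidate genotype of Pablo, check whether crossing it with OO can produce every observed child phenotype.
  AA → possible child types {A} ✓
  AB → possible child types {A, B} ✓
  AO → possible child types {O, A} ✓
  BB → possible child types {B} ✗
  BO → possible child types {O, B} ✗
  OO → possible child types {O} ✗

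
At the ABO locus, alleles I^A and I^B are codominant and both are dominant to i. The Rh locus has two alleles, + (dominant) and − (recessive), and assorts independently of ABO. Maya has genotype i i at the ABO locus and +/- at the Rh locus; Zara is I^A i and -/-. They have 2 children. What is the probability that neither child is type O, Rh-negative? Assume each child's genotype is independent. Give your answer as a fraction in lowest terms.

9/16

ABO cross i i × I^A i → 1/2 O, 1/2 A.
Rh cross +/- × -/- → 1/2 Rh+, 1/2 Rh-; so P(type O, Rh-negative) = 1/2 × 1/2 = 1/4 per child.
P(not type O, Rh-negative) = 3/4 for one child; (3/4)^2 = 9/16.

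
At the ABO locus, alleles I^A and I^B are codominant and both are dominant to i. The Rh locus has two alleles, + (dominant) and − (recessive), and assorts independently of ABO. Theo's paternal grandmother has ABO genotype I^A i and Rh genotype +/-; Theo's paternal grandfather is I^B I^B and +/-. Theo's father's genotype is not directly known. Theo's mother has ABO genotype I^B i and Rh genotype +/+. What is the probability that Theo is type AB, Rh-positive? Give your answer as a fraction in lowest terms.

Theo's father's ABO genotype from I^A i × I^B I^B: 1/2 I^A I^B, 1/2 I^B i.
Crossing each possibility with the mother I^B i and summing P(type AB): 1/2·1/4 + 1/2·0 = 1/8.
Similarly for Rh via the father's Rh distribution: P(Rh+) = 1.
Independent loci: 1/8 × 1 = 1/8.

1/8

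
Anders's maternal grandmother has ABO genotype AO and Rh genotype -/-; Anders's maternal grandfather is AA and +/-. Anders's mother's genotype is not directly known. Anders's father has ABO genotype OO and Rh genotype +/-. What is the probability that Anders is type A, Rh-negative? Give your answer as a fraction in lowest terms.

9/32

Anders's mother's ABO genotype from AO × AA: 1/2 AA, 1/2 AO.
Crossing each possibility with the father OO and summing P(type A): 1/2·1 + 1/2·1/2 = 3/4.
Similarly for Rh via the mother's Rh distribution: P(Rh-) = 3/8.
Independent loci: 3/4 × 3/8 = 9/32.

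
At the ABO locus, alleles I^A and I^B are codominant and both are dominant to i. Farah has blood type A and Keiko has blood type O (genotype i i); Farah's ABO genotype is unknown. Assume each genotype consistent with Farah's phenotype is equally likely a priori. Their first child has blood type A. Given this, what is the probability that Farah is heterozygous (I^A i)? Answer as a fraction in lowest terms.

Possible genotypes: Farah ∈ {I^A I^A, I^A i}; Keiko ∈ {i i}.
Weight each parental genotype pair by prior × P(type-A child):
  I^A I^A × i i: posterior weight 2/3.
  I^A i × i i: posterior weight 1/3.
Sum the posterior weight over pairs where Farah is I^A i: 1/3.

1/3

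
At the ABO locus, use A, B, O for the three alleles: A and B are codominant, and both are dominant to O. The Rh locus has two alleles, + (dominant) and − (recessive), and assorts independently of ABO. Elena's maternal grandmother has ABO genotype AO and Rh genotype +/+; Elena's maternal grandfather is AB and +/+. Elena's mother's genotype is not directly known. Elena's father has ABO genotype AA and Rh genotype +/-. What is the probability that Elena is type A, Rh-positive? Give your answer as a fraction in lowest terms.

Elena's mother's ABO genotype from AO × AB: 1/4 AA, 1/4 AB, 1/4 AO, 1/4 BO.
Crossing each possibility with the father AA and summing P(type A): 1/4·1 + 1/4·1/2 + 1/4·1 + 1/4·1/2 = 3/4.
Similarly for Rh via the mother's Rh distribution: P(Rh+) = 1.
Independent loci: 3/4 × 1 = 3/4.

3/4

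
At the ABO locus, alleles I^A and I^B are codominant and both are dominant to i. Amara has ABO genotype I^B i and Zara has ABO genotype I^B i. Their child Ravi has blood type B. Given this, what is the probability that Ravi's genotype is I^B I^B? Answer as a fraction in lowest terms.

1/3

Cross I^B i × I^B i → 1/4 I^B I^B, 1/2 I^B i, 1/4 i i.
Type-B genotypes among offspring: I^B I^B (1/4), I^B i (1/2); total 3/4.
P(I^B I^B | type B) = (1/4) / (3/4) = 1/3.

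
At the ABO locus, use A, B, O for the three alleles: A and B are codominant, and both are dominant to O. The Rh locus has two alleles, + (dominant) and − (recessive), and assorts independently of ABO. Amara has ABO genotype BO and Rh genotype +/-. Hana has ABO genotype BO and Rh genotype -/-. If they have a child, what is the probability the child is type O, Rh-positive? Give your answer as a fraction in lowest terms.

ABO cross BO × BO → offspring phenotypes: 1/4 O, 3/4 B.
Rh cross +/- × -/- → 1/2 Rh+, 1/2 Rh-.
Independent loci: P(type O, Rh-positive) = 1/4 × 1/2 = 1/8.

1/8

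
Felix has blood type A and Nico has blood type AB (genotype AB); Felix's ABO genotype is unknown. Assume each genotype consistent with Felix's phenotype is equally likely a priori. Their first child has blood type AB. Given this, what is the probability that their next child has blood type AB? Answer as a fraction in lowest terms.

Possible genotypes: Felix ∈ {AA, AO}; Nico ∈ {AB}.
Weight each parental genotype pair by prior × P(type-AB child):
  AA × AB: posterior weight 2/3; P(next child type AB) = 1/2.
  AO × AB: posterior weight 1/3; P(next child type AB) = 1/4.
Weighted sum = 5/12.

5/12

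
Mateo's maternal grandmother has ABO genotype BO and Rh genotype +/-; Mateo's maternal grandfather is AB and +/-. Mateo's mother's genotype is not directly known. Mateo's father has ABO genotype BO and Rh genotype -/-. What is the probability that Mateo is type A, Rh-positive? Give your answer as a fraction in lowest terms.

Mateo's mother's ABO genotype from BO × AB: 1/4 AB, 1/4 AO, 1/4 BB, 1/4 BO.
Crossing each possibility with the father BO and summing P(type A): 1/4·1/4 + 1/4·1/4 + 1/4·0 + 1/4·0 = 1/8.
Similarly for Rh via the mother's Rh distribution: P(Rh+) = 1/2.
Independent loci: 1/8 × 1/2 = 1/16.

1/16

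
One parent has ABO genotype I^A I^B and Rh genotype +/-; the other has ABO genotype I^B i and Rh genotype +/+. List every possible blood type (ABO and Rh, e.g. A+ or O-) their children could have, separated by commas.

Gametes from I^A I^B × I^B i give offspring ABO genotypes I^A I^B, I^A i, I^B I^B, I^B i, i.e. phenotypes A, B, AB.
Rh cross +/- × +/+ → phenotypes Rh+.
Combining independently: A+, B+, AB+.

A+, B+, AB+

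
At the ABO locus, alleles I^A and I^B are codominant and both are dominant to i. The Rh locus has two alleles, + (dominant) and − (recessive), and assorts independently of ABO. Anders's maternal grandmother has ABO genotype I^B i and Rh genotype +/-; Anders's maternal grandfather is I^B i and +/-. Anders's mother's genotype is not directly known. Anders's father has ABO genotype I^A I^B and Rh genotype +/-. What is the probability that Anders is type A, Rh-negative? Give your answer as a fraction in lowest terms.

Anders's mother's ABO genotype from I^B i × I^B i: 1/4 I^B I^B, 1/2 I^B i, 1/4 i i.
Crossing each possibility with the father I^A I^B and summing P(type A): 1/4·0 + 1/2·1/4 + 1/4·1/2 = 1/4.
Similarly for Rh via the mother's Rh distribution: P(Rh-) = 1/4.
Independent loci: 1/4 × 1/4 = 1/16.

1/16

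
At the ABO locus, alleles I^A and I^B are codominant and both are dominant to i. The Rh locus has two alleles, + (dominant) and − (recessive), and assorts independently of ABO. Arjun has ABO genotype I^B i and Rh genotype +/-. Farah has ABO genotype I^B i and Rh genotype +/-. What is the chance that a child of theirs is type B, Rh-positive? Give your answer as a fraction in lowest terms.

9/16

ABO cross I^B i × I^B i → offspring phenotypes: 1/4 O, 3/4 B.
Rh cross +/- × +/- → 3/4 Rh+, 1/4 Rh-.
Independent loci: P(type B, Rh-positive) = 3/4 × 3/4 = 9/16.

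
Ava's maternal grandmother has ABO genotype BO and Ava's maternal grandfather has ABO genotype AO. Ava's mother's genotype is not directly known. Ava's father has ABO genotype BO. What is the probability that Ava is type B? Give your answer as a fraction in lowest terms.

Ava's mother's ABO genotype from BO × AO: 1/4 AB, 1/4 AO, 1/4 BO, 1/4 OO.
Crossing each possibility with the father BO and summing P(type B): 1/4·1/2 + 1/4·1/4 + 1/4·3/4 + 1/4·1/2 = 1/2.

1/2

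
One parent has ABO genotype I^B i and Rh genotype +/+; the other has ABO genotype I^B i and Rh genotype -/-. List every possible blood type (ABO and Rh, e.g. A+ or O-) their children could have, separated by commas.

Gametes from I^B i × I^B i give offspring ABO genotypes I^B I^B, I^B i, i i, i.e. phenotypes O, B.
Rh cross +/+ × -/- → phenotypes Rh+.
Combining independently: O+, B+.

O+, B+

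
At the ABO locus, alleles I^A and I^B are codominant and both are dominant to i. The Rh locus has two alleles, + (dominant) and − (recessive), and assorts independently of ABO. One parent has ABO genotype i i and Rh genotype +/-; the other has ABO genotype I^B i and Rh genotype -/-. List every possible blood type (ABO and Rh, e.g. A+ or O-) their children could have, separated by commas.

O+, O-, B+, B-

Gametes from i i × I^B i give offspring ABO genotypes I^B i, i i, i.e. phenotypes O, B.
Rh cross +/- × -/- → phenotypes Rh+, Rh-.
Combining independently: O+, O-, B+, B-.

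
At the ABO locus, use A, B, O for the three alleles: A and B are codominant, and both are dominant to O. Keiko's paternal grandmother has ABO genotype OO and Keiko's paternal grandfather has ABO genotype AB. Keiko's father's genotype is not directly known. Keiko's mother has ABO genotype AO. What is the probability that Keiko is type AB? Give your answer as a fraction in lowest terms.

1/8

Keiko's father's ABO genotype from OO × AB: 1/2 AO, 1/2 BO.
Crossing each possibility with the mother AO and summing P(type AB): 1/2·0 + 1/2·1/4 = 1/8.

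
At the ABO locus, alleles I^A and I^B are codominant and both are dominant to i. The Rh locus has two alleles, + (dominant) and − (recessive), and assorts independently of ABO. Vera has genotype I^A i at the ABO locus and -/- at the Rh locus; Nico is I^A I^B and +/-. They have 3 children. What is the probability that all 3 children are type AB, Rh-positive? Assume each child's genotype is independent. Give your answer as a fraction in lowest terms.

ABO cross I^A i × I^A I^B → 1/2 A, 1/4 B, 1/4 AB.
Rh cross -/- × +/- → 1/2 Rh+, 1/2 Rh-; so P(type AB, Rh-positive) = 1/4 × 1/2 = 1/8 per child.
All 3 independent: (1/8)^3 = 1/512.

1/512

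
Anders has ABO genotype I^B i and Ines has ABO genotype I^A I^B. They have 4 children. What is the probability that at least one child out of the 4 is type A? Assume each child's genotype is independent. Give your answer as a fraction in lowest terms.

ABO cross I^B i × I^A I^B → 1/4 A, 1/2 B, 1/4 AB.
So P(type A) = 1/4 per child.
P(none) = (3/4)^4 = 81/256; P(at least one) = 1 − 81/256 = 175/256.

175/256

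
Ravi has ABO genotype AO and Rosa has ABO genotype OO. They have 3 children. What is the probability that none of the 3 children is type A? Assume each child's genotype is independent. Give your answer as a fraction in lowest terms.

1/8

ABO cross AO × OO → 1/2 O, 1/2 A.
So P(type A) = 1/2 per child.
P(not type A) = 1/2 for one child; (1/2)^3 = 1/8.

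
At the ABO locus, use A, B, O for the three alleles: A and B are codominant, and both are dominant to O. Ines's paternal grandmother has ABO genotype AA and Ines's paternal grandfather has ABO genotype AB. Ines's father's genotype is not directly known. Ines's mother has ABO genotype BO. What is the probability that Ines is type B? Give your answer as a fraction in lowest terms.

1/4

Ines's father's ABO genotype from AA × AB: 1/2 AA, 1/2 AB.
Crossing each possibility with the mother BO and summing P(type B): 1/2·0 + 1/2·1/2 = 1/4.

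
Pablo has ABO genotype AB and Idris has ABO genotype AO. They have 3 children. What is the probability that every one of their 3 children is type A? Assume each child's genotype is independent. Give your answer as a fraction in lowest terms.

1/8

ABO cross AB × AO → 1/2 A, 1/4 B, 1/4 AB.
So P(type A) = 1/2 per child.
All 3 independent: (1/2)^3 = 1/8.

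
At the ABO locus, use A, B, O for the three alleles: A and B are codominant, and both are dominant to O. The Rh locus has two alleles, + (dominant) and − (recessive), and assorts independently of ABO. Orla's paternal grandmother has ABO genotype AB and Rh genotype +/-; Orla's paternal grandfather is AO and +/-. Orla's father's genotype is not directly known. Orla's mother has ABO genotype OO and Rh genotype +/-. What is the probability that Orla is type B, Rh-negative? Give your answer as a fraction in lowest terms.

1/16

Orla's father's ABO genotype from AB × AO: 1/4 AA, 1/4 AB, 1/4 AO, 1/4 BO.
Crossing each possibility with the mother OO and summing P(type B): 1/4·0 + 1/4·1/2 + 1/4·0 + 1/4·1/2 = 1/4.
Similarly for Rh via the father's Rh distribution: P(Rh-) = 1/4.
Independent loci: 1/4 × 1/4 = 1/16.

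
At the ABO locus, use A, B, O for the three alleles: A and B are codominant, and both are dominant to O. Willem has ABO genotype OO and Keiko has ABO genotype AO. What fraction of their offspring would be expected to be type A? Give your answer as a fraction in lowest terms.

ABO cross OO × AO → offspring phenotypes: 1/2 O, 1/2 A.
So P(type A) = 1/2.

1/2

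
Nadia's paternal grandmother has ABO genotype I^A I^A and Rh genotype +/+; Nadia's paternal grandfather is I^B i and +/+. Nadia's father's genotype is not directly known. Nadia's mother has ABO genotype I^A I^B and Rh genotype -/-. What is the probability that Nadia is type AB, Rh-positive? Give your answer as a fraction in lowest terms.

Nadia's father's ABO genotype from I^A I^A × I^B i: 1/2 I^A I^B, 1/2 I^A i.
Crossing each possibility with the mother I^A I^B and summing P(type AB): 1/2·1/2 + 1/2·1/4 = 3/8.
Similarly for Rh via the father's Rh distribution: P(Rh+) = 1.
Independent loci: 3/8 × 1 = 3/8.

3/8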